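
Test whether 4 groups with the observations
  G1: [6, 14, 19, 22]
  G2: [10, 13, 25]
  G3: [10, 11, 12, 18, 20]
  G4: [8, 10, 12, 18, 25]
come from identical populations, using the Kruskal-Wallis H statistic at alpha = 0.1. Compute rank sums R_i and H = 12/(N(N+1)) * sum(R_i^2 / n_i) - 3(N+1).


Step 1: Combine all N = 17 observations and assign midranks.
sorted (value, group, rank): (6,G1,1), (8,G4,2), (10,G2,4), (10,G3,4), (10,G4,4), (11,G3,6), (12,G3,7.5), (12,G4,7.5), (13,G2,9), (14,G1,10), (18,G3,11.5), (18,G4,11.5), (19,G1,13), (20,G3,14), (22,G1,15), (25,G2,16.5), (25,G4,16.5)
Step 2: Sum ranks within each group.
R_1 = 39 (n_1 = 4)
R_2 = 29.5 (n_2 = 3)
R_3 = 43 (n_3 = 5)
R_4 = 41.5 (n_4 = 5)
Step 3: H = 12/(N(N+1)) * sum(R_i^2/n_i) - 3(N+1)
     = 12/(17*18) * (39^2/4 + 29.5^2/3 + 43^2/5 + 41.5^2/5) - 3*18
     = 0.039216 * 1384.58 - 54
     = 0.297386.
Step 4: Ties present; correction factor C = 1 - 42/(17^3 - 17) = 0.991422. Corrected H = 0.297386 / 0.991422 = 0.299959.
Step 5: Under H0, H ~ chi^2(3); p-value = 0.960036.
Step 6: alpha = 0.1. fail to reject H0.

H = 0.3000, df = 3, p = 0.960036, fail to reject H0.


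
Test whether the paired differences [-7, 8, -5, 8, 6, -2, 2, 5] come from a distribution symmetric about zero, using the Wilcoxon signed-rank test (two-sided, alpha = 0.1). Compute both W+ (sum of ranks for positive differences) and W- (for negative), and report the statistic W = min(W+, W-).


Step 1: Drop any zero differences (none here) and take |d_i|.
|d| = [7, 8, 5, 8, 6, 2, 2, 5]
Step 2: Midrank |d_i| (ties get averaged ranks).
ranks: |7|->6, |8|->7.5, |5|->3.5, |8|->7.5, |6|->5, |2|->1.5, |2|->1.5, |5|->3.5
Step 3: Attach original signs; sum ranks with positive sign and with negative sign.
W+ = 7.5 + 7.5 + 5 + 1.5 + 3.5 = 25
W- = 6 + 3.5 + 1.5 = 11
(Check: W+ + W- = 36 should equal n(n+1)/2 = 36.)
Step 4: Test statistic W = min(W+, W-) = 11.
Step 5: Ties in |d|, so use the tie-corrected normal approximation.
        E[W] = n(n+1)/4 = 8*9/4 = 18.
        Tie groups: |d|=2 (t=2), |d|=5 (t=2), |d|=8 (t=2); sum(t^3 - t) = 18.
        Var[W] = n(n+1)(2n+1)/24 - sum(t^3-t)/48 = 1224/24 - 18/48 = 50.625.
        z = (W - E[W]) / sqrt(Var[W]) = (11 - 18) / 7.1151 = -0.9838.
        Two-sided p = 2*Phi(z) = 0.325204.
Step 6: alpha = 0.1. fail to reject H0.

W+ = 25, W- = 11, W = min = 11, p = 0.325204, fail to reject H0.


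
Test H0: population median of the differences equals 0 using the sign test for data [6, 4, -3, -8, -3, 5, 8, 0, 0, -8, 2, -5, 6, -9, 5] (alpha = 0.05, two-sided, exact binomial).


Step 1: Discard zero differences. Original n = 15; n_eff = number of nonzero differences = 13.
Nonzero differences (with sign): +6, +4, -3, -8, -3, +5, +8, -8, +2, -5, +6, -9, +5
Step 2: Count signs: positive = 7, negative = 6.
Step 3: Under H0: P(positive) = 0.5, so the number of positives S ~ Bin(13, 0.5).
Step 4: Two-sided exact p-value = sum of Bin(13,0.5) probabilities at or below the observed probability = 1.000000.
Step 5: alpha = 0.05. fail to reject H0.

n_eff = 13, pos = 7, neg = 6, p = 1.000000, fail to reject H0.


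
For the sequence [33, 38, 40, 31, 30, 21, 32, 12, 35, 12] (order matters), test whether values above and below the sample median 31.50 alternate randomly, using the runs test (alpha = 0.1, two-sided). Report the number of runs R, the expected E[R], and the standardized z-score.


Step 1: Compute median = 31.50; label A = above, B = below.
Labels in order: AAABBBABAB  (n_A = 5, n_B = 5)
Step 2: Count runs R = 6.
Step 3: Under H0 (random ordering), E[R] = 2*n_A*n_B/(n_A+n_B) + 1 = 2*5*5/10 + 1 = 6.0000.
        Var[R] = 2*n_A*n_B*(2*n_A*n_B - n_A - n_B) / ((n_A+n_B)^2 * (n_A+n_B-1)) = 2000/900 = 2.2222.
        SD[R] = 1.4907.
Step 4: R = E[R], so z = 0 with no continuity correction.
Step 5: Two-sided p-value via normal approximation = 2*(1 - Phi(|z|)) = 1.000000.
Step 6: alpha = 0.1. fail to reject H0.

R = 6, z = 0.0000, p = 1.000000, fail to reject H0.


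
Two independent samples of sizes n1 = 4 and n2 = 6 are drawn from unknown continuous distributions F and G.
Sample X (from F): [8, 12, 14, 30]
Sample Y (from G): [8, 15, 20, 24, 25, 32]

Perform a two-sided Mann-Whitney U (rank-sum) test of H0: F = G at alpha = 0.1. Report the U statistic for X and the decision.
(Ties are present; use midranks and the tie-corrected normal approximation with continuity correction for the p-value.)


Step 1: Combine and sort all 10 observations; assign midranks.
sorted (value, group): (8,X), (8,Y), (12,X), (14,X), (15,Y), (20,Y), (24,Y), (25,Y), (30,X), (32,Y)
ranks: 8->1.5, 8->1.5, 12->3, 14->4, 15->5, 20->6, 24->7, 25->8, 30->9, 32->10
Step 2: Rank sum for X: R1 = 1.5 + 3 + 4 + 9 = 17.5.
Step 3: U_X = R1 - n1(n1+1)/2 = 17.5 - 4*5/2 = 17.5 - 10 = 7.5.
       U_Y = n1*n2 - U_X = 24 - 7.5 = 16.5.
Step 4: Ties are present, so use the tie-corrected normal approximation (with continuity correction) for the p-value.
Step 5: p-value = 0.392330; compare to alpha = 0.1. fail to reject H0.

U_X = 7.5, p = 0.392330, fail to reject H0 at alpha = 0.1.


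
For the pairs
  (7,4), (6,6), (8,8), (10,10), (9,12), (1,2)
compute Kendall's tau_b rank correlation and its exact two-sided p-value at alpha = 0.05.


Step 1: Enumerate the 15 unordered pairs (i,j) with i<j and classify each by sign(x_j-x_i) * sign(y_j-y_i).
  (1,2):dx=-1,dy=+2->D; (1,3):dx=+1,dy=+4->C; (1,4):dx=+3,dy=+6->C; (1,5):dx=+2,dy=+8->C
  (1,6):dx=-6,dy=-2->C; (2,3):dx=+2,dy=+2->C; (2,4):dx=+4,dy=+4->C; (2,5):dx=+3,dy=+6->C
  (2,6):dx=-5,dy=-4->C; (3,4):dx=+2,dy=+2->C; (3,5):dx=+1,dy=+4->C; (3,6):dx=-7,dy=-6->C
  (4,5):dx=-1,dy=+2->D; (4,6):dx=-9,dy=-8->C; (5,6):dx=-8,dy=-10->C
Step 2: C = 13, D = 2, total pairs = 15.
Step 3: tau = (C - D)/(n(n-1)/2) = (13 - 2)/15 = 0.733333.
Step 4: Exact two-sided p-value (enumerate n! = 720 permutations of y under H0): p = 0.055556.
Step 5: alpha = 0.05. fail to reject H0.

tau_b = 0.7333 (C=13, D=2), p = 0.055556, fail to reject H0.


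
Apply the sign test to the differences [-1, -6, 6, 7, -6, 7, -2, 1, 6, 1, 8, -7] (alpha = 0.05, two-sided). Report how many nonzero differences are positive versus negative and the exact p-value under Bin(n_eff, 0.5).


Step 1: Discard zero differences. Original n = 12; n_eff = number of nonzero differences = 12.
Nonzero differences (with sign): -1, -6, +6, +7, -6, +7, -2, +1, +6, +1, +8, -7
Step 2: Count signs: positive = 7, negative = 5.
Step 3: Under H0: P(positive) = 0.5, so the number of positives S ~ Bin(12, 0.5).
Step 4: Two-sided exact p-value = sum of Bin(12,0.5) probabilities at or below the observed probability = 0.774414.
Step 5: alpha = 0.05. fail to reject H0.

n_eff = 12, pos = 7, neg = 5, p = 0.774414, fail to reject H0.


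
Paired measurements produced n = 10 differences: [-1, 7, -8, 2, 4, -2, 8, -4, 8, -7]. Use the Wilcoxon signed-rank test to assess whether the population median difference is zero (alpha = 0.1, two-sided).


Step 1: Drop any zero differences (none here) and take |d_i|.
|d| = [1, 7, 8, 2, 4, 2, 8, 4, 8, 7]
Step 2: Midrank |d_i| (ties get averaged ranks).
ranks: |1|->1, |7|->6.5, |8|->9, |2|->2.5, |4|->4.5, |2|->2.5, |8|->9, |4|->4.5, |8|->9, |7|->6.5
Step 3: Attach original signs; sum ranks with positive sign and with negative sign.
W+ = 6.5 + 2.5 + 4.5 + 9 + 9 = 31.5
W- = 1 + 9 + 2.5 + 4.5 + 6.5 = 23.5
(Check: W+ + W- = 55 should equal n(n+1)/2 = 55.)
Step 4: Test statistic W = min(W+, W-) = 23.5.
Step 5: Ties in |d|, so use the tie-corrected normal approximation.
        E[W] = n(n+1)/4 = 10*11/4 = 27.5.
        Tie groups: |d|=2 (t=2), |d|=4 (t=2), |d|=7 (t=2), |d|=8 (t=3); sum(t^3 - t) = 42.
        Var[W] = n(n+1)(2n+1)/24 - sum(t^3-t)/48 = 2310/24 - 42/48 = 95.375.
        z = (W - E[W]) / sqrt(Var[W]) = (23.5 - 27.5) / 9.7660 = -0.4096.
        Two-sided p = 2*Phi(z) = 0.682111.
Step 6: alpha = 0.1. fail to reject H0.

W+ = 31.5, W- = 23.5, W = min = 23.5, p = 0.682111, fail to reject H0.


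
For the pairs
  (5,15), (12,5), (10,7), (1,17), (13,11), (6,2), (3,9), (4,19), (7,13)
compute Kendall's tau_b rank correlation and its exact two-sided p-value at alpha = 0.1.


Step 1: Enumerate the 36 unordered pairs (i,j) with i<j and classify each by sign(x_j-x_i) * sign(y_j-y_i).
  (1,2):dx=+7,dy=-10->D; (1,3):dx=+5,dy=-8->D; (1,4):dx=-4,dy=+2->D; (1,5):dx=+8,dy=-4->D
  (1,6):dx=+1,dy=-13->D; (1,7):dx=-2,dy=-6->C; (1,8):dx=-1,dy=+4->D; (1,9):dx=+2,dy=-2->D
  (2,3):dx=-2,dy=+2->D; (2,4):dx=-11,dy=+12->D; (2,5):dx=+1,dy=+6->C; (2,6):dx=-6,dy=-3->C
  (2,7):dx=-9,dy=+4->D; (2,8):dx=-8,dy=+14->D; (2,9):dx=-5,dy=+8->D; (3,4):dx=-9,dy=+10->D
  (3,5):dx=+3,dy=+4->C; (3,6):dx=-4,dy=-5->C; (3,7):dx=-7,dy=+2->D; (3,8):dx=-6,dy=+12->D
  (3,9):dx=-3,dy=+6->D; (4,5):dx=+12,dy=-6->D; (4,6):dx=+5,dy=-15->D; (4,7):dx=+2,dy=-8->D
  (4,8):dx=+3,dy=+2->C; (4,9):dx=+6,dy=-4->D; (5,6):dx=-7,dy=-9->C; (5,7):dx=-10,dy=-2->C
  (5,8):dx=-9,dy=+8->D; (5,9):dx=-6,dy=+2->D; (6,7):dx=-3,dy=+7->D; (6,8):dx=-2,dy=+17->D
  (6,9):dx=+1,dy=+11->C; (7,8):dx=+1,dy=+10->C; (7,9):dx=+4,dy=+4->C; (8,9):dx=+3,dy=-6->D
Step 2: C = 11, D = 25, total pairs = 36.
Step 3: tau = (C - D)/(n(n-1)/2) = (11 - 25)/36 = -0.388889.
Step 4: Exact two-sided p-value (enumerate n! = 362880 permutations of y under H0): p = 0.180181.
Step 5: alpha = 0.1. fail to reject H0.

tau_b = -0.3889 (C=11, D=25), p = 0.180181, fail to reject H0.


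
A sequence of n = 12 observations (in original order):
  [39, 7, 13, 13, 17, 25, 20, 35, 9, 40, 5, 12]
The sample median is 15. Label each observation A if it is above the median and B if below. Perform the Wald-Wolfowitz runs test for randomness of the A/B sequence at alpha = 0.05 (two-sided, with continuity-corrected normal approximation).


Step 1: Compute median = 15; label A = above, B = below.
Labels in order: ABBBAAAABABB  (n_A = 6, n_B = 6)
Step 2: Count runs R = 6.
Step 3: Under H0 (random ordering), E[R] = 2*n_A*n_B/(n_A+n_B) + 1 = 2*6*6/12 + 1 = 7.0000.
        Var[R] = 2*n_A*n_B*(2*n_A*n_B - n_A - n_B) / ((n_A+n_B)^2 * (n_A+n_B-1)) = 4320/1584 = 2.7273.
        SD[R] = 1.6514.
Step 4: Continuity-corrected z = (R + 0.5 - E[R]) / SD[R] = (6 + 0.5 - 7.0000) / 1.6514 = -0.3028.
Step 5: Two-sided p-value via normal approximation = 2*(1 - Phi(|z|)) = 0.762069.
Step 6: alpha = 0.05. fail to reject H0.

R = 6, z = -0.3028, p = 0.762069, fail to reject H0.


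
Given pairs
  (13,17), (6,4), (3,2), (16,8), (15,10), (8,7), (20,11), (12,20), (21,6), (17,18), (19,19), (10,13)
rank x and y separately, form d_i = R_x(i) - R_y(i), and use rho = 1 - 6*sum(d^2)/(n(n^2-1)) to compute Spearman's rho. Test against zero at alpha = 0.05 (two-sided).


Step 1: Rank x and y separately (midranks; no ties here).
rank(x): 13->6, 6->2, 3->1, 16->8, 15->7, 8->3, 20->11, 12->5, 21->12, 17->9, 19->10, 10->4
rank(y): 17->9, 4->2, 2->1, 8->5, 10->6, 7->4, 11->7, 20->12, 6->3, 18->10, 19->11, 13->8
Step 2: d_i = R_x(i) - R_y(i); compute d_i^2.
  (6-9)^2=9, (2-2)^2=0, (1-1)^2=0, (8-5)^2=9, (7-6)^2=1, (3-4)^2=1, (11-7)^2=16, (5-12)^2=49, (12-3)^2=81, (9-10)^2=1, (10-11)^2=1, (4-8)^2=16
sum(d^2) = 184.
Step 3: rho = 1 - 6*184 / (12*(12^2 - 1)) = 1 - 1104/1716 = 0.356643.
Step 4: Under H0, t = rho * sqrt((n-2)/(1-rho^2)) = 1.2072 ~ t(10).
Step 5: Two-sided p-value from the t-distribution with 10 df = 0.255138.
Step 6: alpha = 0.05. fail to reject H0.

rho = 0.3566, p = 0.255138, fail to reject H0 at alpha = 0.05.


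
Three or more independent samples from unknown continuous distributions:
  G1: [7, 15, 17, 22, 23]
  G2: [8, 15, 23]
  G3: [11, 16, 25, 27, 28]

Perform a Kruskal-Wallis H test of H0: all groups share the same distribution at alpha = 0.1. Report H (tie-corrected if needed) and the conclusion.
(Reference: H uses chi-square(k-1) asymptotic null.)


Step 1: Combine all N = 13 observations and assign midranks.
sorted (value, group, rank): (7,G1,1), (8,G2,2), (11,G3,3), (15,G1,4.5), (15,G2,4.5), (16,G3,6), (17,G1,7), (22,G1,8), (23,G1,9.5), (23,G2,9.5), (25,G3,11), (27,G3,12), (28,G3,13)
Step 2: Sum ranks within each group.
R_1 = 30 (n_1 = 5)
R_2 = 16 (n_2 = 3)
R_3 = 45 (n_3 = 5)
Step 3: H = 12/(N(N+1)) * sum(R_i^2/n_i) - 3(N+1)
     = 12/(13*14) * (30^2/5 + 16^2/3 + 45^2/5) - 3*14
     = 0.065934 * 670.333 - 42
     = 2.197802.
Step 4: Ties present; correction factor C = 1 - 12/(13^3 - 13) = 0.994505. Corrected H = 2.197802 / 0.994505 = 2.209945.
Step 5: Under H0, H ~ chi^2(2); p-value = 0.331220.
Step 6: alpha = 0.1. fail to reject H0.

H = 2.2099, df = 2, p = 0.331220, fail to reject H0.


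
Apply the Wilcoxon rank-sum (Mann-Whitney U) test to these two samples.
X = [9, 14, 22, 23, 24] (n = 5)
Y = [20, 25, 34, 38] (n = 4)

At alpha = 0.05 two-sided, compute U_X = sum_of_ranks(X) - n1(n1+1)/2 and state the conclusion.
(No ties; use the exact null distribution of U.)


Step 1: Combine and sort all 9 observations; assign midranks.
sorted (value, group): (9,X), (14,X), (20,Y), (22,X), (23,X), (24,X), (25,Y), (34,Y), (38,Y)
ranks: 9->1, 14->2, 20->3, 22->4, 23->5, 24->6, 25->7, 34->8, 38->9
Step 2: Rank sum for X: R1 = 1 + 2 + 4 + 5 + 6 = 18.
Step 3: U_X = R1 - n1(n1+1)/2 = 18 - 5*6/2 = 18 - 15 = 3.
       U_Y = n1*n2 - U_X = 20 - 3 = 17.
Step 4: No ties, so the exact null distribution of U (based on enumerating the C(9,5) = 126 equally likely rank assignments) gives the two-sided p-value.
Step 5: p-value = 0.111111; compare to alpha = 0.05. fail to reject H0.

U_X = 3, p = 0.111111, fail to reject H0 at alpha = 0.05.


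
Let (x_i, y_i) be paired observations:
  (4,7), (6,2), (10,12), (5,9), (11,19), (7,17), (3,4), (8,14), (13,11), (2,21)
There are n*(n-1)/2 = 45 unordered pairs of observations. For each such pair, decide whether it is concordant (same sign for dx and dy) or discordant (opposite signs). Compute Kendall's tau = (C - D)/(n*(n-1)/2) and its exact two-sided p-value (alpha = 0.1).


Step 1: Enumerate the 45 unordered pairs (i,j) with i<j and classify each by sign(x_j-x_i) * sign(y_j-y_i).
  (1,2):dx=+2,dy=-5->D; (1,3):dx=+6,dy=+5->C; (1,4):dx=+1,dy=+2->C; (1,5):dx=+7,dy=+12->C
  (1,6):dx=+3,dy=+10->C; (1,7):dx=-1,dy=-3->C; (1,8):dx=+4,dy=+7->C; (1,9):dx=+9,dy=+4->C
  (1,10):dx=-2,dy=+14->D; (2,3):dx=+4,dy=+10->C; (2,4):dx=-1,dy=+7->D; (2,5):dx=+5,dy=+17->C
  (2,6):dx=+1,dy=+15->C; (2,7):dx=-3,dy=+2->D; (2,8):dx=+2,dy=+12->C; (2,9):dx=+7,dy=+9->C
  (2,10):dx=-4,dy=+19->D; (3,4):dx=-5,dy=-3->C; (3,5):dx=+1,dy=+7->C; (3,6):dx=-3,dy=+5->D
  (3,7):dx=-7,dy=-8->C; (3,8):dx=-2,dy=+2->D; (3,9):dx=+3,dy=-1->D; (3,10):dx=-8,dy=+9->D
  (4,5):dx=+6,dy=+10->C; (4,6):dx=+2,dy=+8->C; (4,7):dx=-2,dy=-5->C; (4,8):dx=+3,dy=+5->C
  (4,9):dx=+8,dy=+2->C; (4,10):dx=-3,dy=+12->D; (5,6):dx=-4,dy=-2->C; (5,7):dx=-8,dy=-15->C
  (5,8):dx=-3,dy=-5->C; (5,9):dx=+2,dy=-8->D; (5,10):dx=-9,dy=+2->D; (6,7):dx=-4,dy=-13->C
  (6,8):dx=+1,dy=-3->D; (6,9):dx=+6,dy=-6->D; (6,10):dx=-5,dy=+4->D; (7,8):dx=+5,dy=+10->C
  (7,9):dx=+10,dy=+7->C; (7,10):dx=-1,dy=+17->D; (8,9):dx=+5,dy=-3->D; (8,10):dx=-6,dy=+7->D
  (9,10):dx=-11,dy=+10->D
Step 2: C = 26, D = 19, total pairs = 45.
Step 3: tau = (C - D)/(n(n-1)/2) = (26 - 19)/45 = 0.155556.
Step 4: Exact two-sided p-value (enumerate n! = 3628800 permutations of y under H0): p = 0.600654.
Step 5: alpha = 0.1. fail to reject H0.

tau_b = 0.1556 (C=26, D=19), p = 0.600654, fail to reject H0.


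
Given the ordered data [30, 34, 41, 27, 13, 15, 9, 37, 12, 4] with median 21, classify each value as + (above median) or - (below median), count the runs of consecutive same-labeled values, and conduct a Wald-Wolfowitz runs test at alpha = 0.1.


Step 1: Compute median = 21; label A = above, B = below.
Labels in order: AAAABBBABB  (n_A = 5, n_B = 5)
Step 2: Count runs R = 4.
Step 3: Under H0 (random ordering), E[R] = 2*n_A*n_B/(n_A+n_B) + 1 = 2*5*5/10 + 1 = 6.0000.
        Var[R] = 2*n_A*n_B*(2*n_A*n_B - n_A - n_B) / ((n_A+n_B)^2 * (n_A+n_B-1)) = 2000/900 = 2.2222.
        SD[R] = 1.4907.
Step 4: Continuity-corrected z = (R + 0.5 - E[R]) / SD[R] = (4 + 0.5 - 6.0000) / 1.4907 = -1.0062.
Step 5: Two-sided p-value via normal approximation = 2*(1 - Phi(|z|)) = 0.314305.
Step 6: alpha = 0.1. fail to reject H0.

R = 4, z = -1.0062, p = 0.314305, fail to reject H0.


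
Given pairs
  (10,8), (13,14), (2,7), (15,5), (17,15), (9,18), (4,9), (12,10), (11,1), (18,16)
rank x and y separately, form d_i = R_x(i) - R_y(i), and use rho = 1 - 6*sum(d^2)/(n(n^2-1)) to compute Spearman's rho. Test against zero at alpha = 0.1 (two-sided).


Step 1: Rank x and y separately (midranks; no ties here).
rank(x): 10->4, 13->7, 2->1, 15->8, 17->9, 9->3, 4->2, 12->6, 11->5, 18->10
rank(y): 8->4, 14->7, 7->3, 5->2, 15->8, 18->10, 9->5, 10->6, 1->1, 16->9
Step 2: d_i = R_x(i) - R_y(i); compute d_i^2.
  (4-4)^2=0, (7-7)^2=0, (1-3)^2=4, (8-2)^2=36, (9-8)^2=1, (3-10)^2=49, (2-5)^2=9, (6-6)^2=0, (5-1)^2=16, (10-9)^2=1
sum(d^2) = 116.
Step 3: rho = 1 - 6*116 / (10*(10^2 - 1)) = 1 - 696/990 = 0.296970.
Step 4: Under H0, t = rho * sqrt((n-2)/(1-rho^2)) = 0.8796 ~ t(8).
Step 5: Two-sided p-value from the t-distribution with 8 df = 0.404702.
Step 6: alpha = 0.1. fail to reject H0.

rho = 0.2970, p = 0.404702, fail to reject H0 at alpha = 0.1.


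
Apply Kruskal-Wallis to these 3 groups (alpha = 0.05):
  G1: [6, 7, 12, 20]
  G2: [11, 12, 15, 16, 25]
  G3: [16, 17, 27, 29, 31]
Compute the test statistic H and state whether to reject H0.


Step 1: Combine all N = 14 observations and assign midranks.
sorted (value, group, rank): (6,G1,1), (7,G1,2), (11,G2,3), (12,G1,4.5), (12,G2,4.5), (15,G2,6), (16,G2,7.5), (16,G3,7.5), (17,G3,9), (20,G1,10), (25,G2,11), (27,G3,12), (29,G3,13), (31,G3,14)
Step 2: Sum ranks within each group.
R_1 = 17.5 (n_1 = 4)
R_2 = 32 (n_2 = 5)
R_3 = 55.5 (n_3 = 5)
Step 3: H = 12/(N(N+1)) * sum(R_i^2/n_i) - 3(N+1)
     = 12/(14*15) * (17.5^2/4 + 32^2/5 + 55.5^2/5) - 3*15
     = 0.057143 * 897.412 - 45
     = 6.280714.
Step 4: Ties present; correction factor C = 1 - 12/(14^3 - 14) = 0.995604. Corrected H = 6.280714 / 0.995604 = 6.308444.
Step 5: Under H0, H ~ chi^2(2); p-value = 0.042672.
Step 6: alpha = 0.05. reject H0.

H = 6.3084, df = 2, p = 0.042672, reject H0.


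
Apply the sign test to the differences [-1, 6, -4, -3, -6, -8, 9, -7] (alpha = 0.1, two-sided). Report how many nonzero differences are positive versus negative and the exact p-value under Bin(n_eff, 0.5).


Step 1: Discard zero differences. Original n = 8; n_eff = number of nonzero differences = 8.
Nonzero differences (with sign): -1, +6, -4, -3, -6, -8, +9, -7
Step 2: Count signs: positive = 2, negative = 6.
Step 3: Under H0: P(positive) = 0.5, so the number of positives S ~ Bin(8, 0.5).
Step 4: Two-sided exact p-value = sum of Bin(8,0.5) probabilities at or below the observed probability = 0.289062.
Step 5: alpha = 0.1. fail to reject H0.

n_eff = 8, pos = 2, neg = 6, p = 0.289062, fail to reject H0.


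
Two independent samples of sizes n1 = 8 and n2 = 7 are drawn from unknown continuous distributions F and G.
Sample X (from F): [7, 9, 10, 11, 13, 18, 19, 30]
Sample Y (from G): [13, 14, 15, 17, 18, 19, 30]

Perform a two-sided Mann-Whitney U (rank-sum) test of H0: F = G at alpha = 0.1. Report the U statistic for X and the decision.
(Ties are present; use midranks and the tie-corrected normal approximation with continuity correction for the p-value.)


Step 1: Combine and sort all 15 observations; assign midranks.
sorted (value, group): (7,X), (9,X), (10,X), (11,X), (13,X), (13,Y), (14,Y), (15,Y), (17,Y), (18,X), (18,Y), (19,X), (19,Y), (30,X), (30,Y)
ranks: 7->1, 9->2, 10->3, 11->4, 13->5.5, 13->5.5, 14->7, 15->8, 17->9, 18->10.5, 18->10.5, 19->12.5, 19->12.5, 30->14.5, 30->14.5
Step 2: Rank sum for X: R1 = 1 + 2 + 3 + 4 + 5.5 + 10.5 + 12.5 + 14.5 = 53.
Step 3: U_X = R1 - n1(n1+1)/2 = 53 - 8*9/2 = 53 - 36 = 17.
       U_Y = n1*n2 - U_X = 56 - 17 = 39.
Step 4: Ties are present, so use the tie-corrected normal approximation (with continuity correction) for the p-value.
Step 5: p-value = 0.222654; compare to alpha = 0.1. fail to reject H0.

U_X = 17, p = 0.222654, fail to reject H0 at alpha = 0.1.


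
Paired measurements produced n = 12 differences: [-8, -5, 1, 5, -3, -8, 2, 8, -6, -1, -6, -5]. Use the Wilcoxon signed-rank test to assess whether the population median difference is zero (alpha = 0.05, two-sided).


Step 1: Drop any zero differences (none here) and take |d_i|.
|d| = [8, 5, 1, 5, 3, 8, 2, 8, 6, 1, 6, 5]
Step 2: Midrank |d_i| (ties get averaged ranks).
ranks: |8|->11, |5|->6, |1|->1.5, |5|->6, |3|->4, |8|->11, |2|->3, |8|->11, |6|->8.5, |1|->1.5, |6|->8.5, |5|->6
Step 3: Attach original signs; sum ranks with positive sign and with negative sign.
W+ = 1.5 + 6 + 3 + 11 = 21.5
W- = 11 + 6 + 4 + 11 + 8.5 + 1.5 + 8.5 + 6 = 56.5
(Check: W+ + W- = 78 should equal n(n+1)/2 = 78.)
Step 4: Test statistic W = min(W+, W-) = 21.5.
Step 5: Ties in |d|, so use the tie-corrected normal approximation.
        E[W] = n(n+1)/4 = 12*13/4 = 39.
        Tie groups: |d|=1 (t=2), |d|=5 (t=3), |d|=6 (t=2), |d|=8 (t=3); sum(t^3 - t) = 60.
        Var[W] = n(n+1)(2n+1)/24 - sum(t^3-t)/48 = 3900/24 - 60/48 = 161.25.
        z = (W - E[W]) / sqrt(Var[W]) = (21.5 - 39) / 12.6984 = -1.3781.
        Two-sided p = 2*Phi(z) = 0.168165.
Step 6: alpha = 0.05. fail to reject H0.

W+ = 21.5, W- = 56.5, W = min = 21.5, p = 0.168165, fail to reject H0.


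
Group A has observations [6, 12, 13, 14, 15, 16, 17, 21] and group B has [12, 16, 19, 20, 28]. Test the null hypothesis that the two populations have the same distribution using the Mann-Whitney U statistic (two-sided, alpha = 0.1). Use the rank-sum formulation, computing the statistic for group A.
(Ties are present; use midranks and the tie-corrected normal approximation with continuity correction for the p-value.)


Step 1: Combine and sort all 13 observations; assign midranks.
sorted (value, group): (6,X), (12,X), (12,Y), (13,X), (14,X), (15,X), (16,X), (16,Y), (17,X), (19,Y), (20,Y), (21,X), (28,Y)
ranks: 6->1, 12->2.5, 12->2.5, 13->4, 14->5, 15->6, 16->7.5, 16->7.5, 17->9, 19->10, 20->11, 21->12, 28->13
Step 2: Rank sum for X: R1 = 1 + 2.5 + 4 + 5 + 6 + 7.5 + 9 + 12 = 47.
Step 3: U_X = R1 - n1(n1+1)/2 = 47 - 8*9/2 = 47 - 36 = 11.
       U_Y = n1*n2 - U_X = 40 - 11 = 29.
Step 4: Ties are present, so use the tie-corrected normal approximation (with continuity correction) for the p-value.
Step 5: p-value = 0.212139; compare to alpha = 0.1. fail to reject H0.

U_X = 11, p = 0.212139, fail to reject H0 at alpha = 0.1.


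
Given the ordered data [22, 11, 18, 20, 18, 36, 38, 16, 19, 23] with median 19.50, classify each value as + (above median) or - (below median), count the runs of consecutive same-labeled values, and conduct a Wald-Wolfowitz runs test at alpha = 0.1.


Step 1: Compute median = 19.50; label A = above, B = below.
Labels in order: ABBABAABBA  (n_A = 5, n_B = 5)
Step 2: Count runs R = 7.
Step 3: Under H0 (random ordering), E[R] = 2*n_A*n_B/(n_A+n_B) + 1 = 2*5*5/10 + 1 = 6.0000.
        Var[R] = 2*n_A*n_B*(2*n_A*n_B - n_A - n_B) / ((n_A+n_B)^2 * (n_A+n_B-1)) = 2000/900 = 2.2222.
        SD[R] = 1.4907.
Step 4: Continuity-corrected z = (R - 0.5 - E[R]) / SD[R] = (7 - 0.5 - 6.0000) / 1.4907 = 0.3354.
Step 5: Two-sided p-value via normal approximation = 2*(1 - Phi(|z|)) = 0.737316.
Step 6: alpha = 0.1. fail to reject H0.

R = 7, z = 0.3354, p = 0.737316, fail to reject H0.


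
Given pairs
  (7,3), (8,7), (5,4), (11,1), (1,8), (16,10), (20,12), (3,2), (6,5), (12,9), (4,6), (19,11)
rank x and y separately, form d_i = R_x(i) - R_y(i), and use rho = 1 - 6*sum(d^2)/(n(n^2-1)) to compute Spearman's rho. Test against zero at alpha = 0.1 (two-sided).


Step 1: Rank x and y separately (midranks; no ties here).
rank(x): 7->6, 8->7, 5->4, 11->8, 1->1, 16->10, 20->12, 3->2, 6->5, 12->9, 4->3, 19->11
rank(y): 3->3, 7->7, 4->4, 1->1, 8->8, 10->10, 12->12, 2->2, 5->5, 9->9, 6->6, 11->11
Step 2: d_i = R_x(i) - R_y(i); compute d_i^2.
  (6-3)^2=9, (7-7)^2=0, (4-4)^2=0, (8-1)^2=49, (1-8)^2=49, (10-10)^2=0, (12-12)^2=0, (2-2)^2=0, (5-5)^2=0, (9-9)^2=0, (3-6)^2=9, (11-11)^2=0
sum(d^2) = 116.
Step 3: rho = 1 - 6*116 / (12*(12^2 - 1)) = 1 - 696/1716 = 0.594406.
Step 4: Under H0, t = rho * sqrt((n-2)/(1-rho^2)) = 2.3374 ~ t(10).
Step 5: Two-sided p-value from the t-distribution with 10 df = 0.041521.
Step 6: alpha = 0.1. reject H0.

rho = 0.5944, p = 0.041521, reject H0 at alpha = 0.1.


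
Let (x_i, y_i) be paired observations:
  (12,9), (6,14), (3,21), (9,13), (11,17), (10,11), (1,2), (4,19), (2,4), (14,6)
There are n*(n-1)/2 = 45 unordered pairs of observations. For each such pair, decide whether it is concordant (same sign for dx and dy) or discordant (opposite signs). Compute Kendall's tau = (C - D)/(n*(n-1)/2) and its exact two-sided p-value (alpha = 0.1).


Step 1: Enumerate the 45 unordered pairs (i,j) with i<j and classify each by sign(x_j-x_i) * sign(y_j-y_i).
  (1,2):dx=-6,dy=+5->D; (1,3):dx=-9,dy=+12->D; (1,4):dx=-3,dy=+4->D; (1,5):dx=-1,dy=+8->D
  (1,6):dx=-2,dy=+2->D; (1,7):dx=-11,dy=-7->C; (1,8):dx=-8,dy=+10->D; (1,9):dx=-10,dy=-5->C
  (1,10):dx=+2,dy=-3->D; (2,3):dx=-3,dy=+7->D; (2,4):dx=+3,dy=-1->D; (2,5):dx=+5,dy=+3->C
  (2,6):dx=+4,dy=-3->D; (2,7):dx=-5,dy=-12->C; (2,8):dx=-2,dy=+5->D; (2,9):dx=-4,dy=-10->C
  (2,10):dx=+8,dy=-8->D; (3,4):dx=+6,dy=-8->D; (3,5):dx=+8,dy=-4->D; (3,6):dx=+7,dy=-10->D
  (3,7):dx=-2,dy=-19->C; (3,8):dx=+1,dy=-2->D; (3,9):dx=-1,dy=-17->C; (3,10):dx=+11,dy=-15->D
  (4,5):dx=+2,dy=+4->C; (4,6):dx=+1,dy=-2->D; (4,7):dx=-8,dy=-11->C; (4,8):dx=-5,dy=+6->D
  (4,9):dx=-7,dy=-9->C; (4,10):dx=+5,dy=-7->D; (5,6):dx=-1,dy=-6->C; (5,7):dx=-10,dy=-15->C
  (5,8):dx=-7,dy=+2->D; (5,9):dx=-9,dy=-13->C; (5,10):dx=+3,dy=-11->D; (6,7):dx=-9,dy=-9->C
  (6,8):dx=-6,dy=+8->D; (6,9):dx=-8,dy=-7->C; (6,10):dx=+4,dy=-5->D; (7,8):dx=+3,dy=+17->C
  (7,9):dx=+1,dy=+2->C; (7,10):dx=+13,dy=+4->C; (8,9):dx=-2,dy=-15->C; (8,10):dx=+10,dy=-13->D
  (9,10):dx=+12,dy=+2->C
Step 2: C = 20, D = 25, total pairs = 45.
Step 3: tau = (C - D)/(n(n-1)/2) = (20 - 25)/45 = -0.111111.
Step 4: Exact two-sided p-value (enumerate n! = 3628800 permutations of y under H0): p = 0.727490.
Step 5: alpha = 0.1. fail to reject H0.

tau_b = -0.1111 (C=20, D=25), p = 0.727490, fail to reject H0.


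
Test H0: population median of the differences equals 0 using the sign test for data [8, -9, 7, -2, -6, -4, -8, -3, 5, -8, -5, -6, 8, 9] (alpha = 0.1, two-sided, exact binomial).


Step 1: Discard zero differences. Original n = 14; n_eff = number of nonzero differences = 14.
Nonzero differences (with sign): +8, -9, +7, -2, -6, -4, -8, -3, +5, -8, -5, -6, +8, +9
Step 2: Count signs: positive = 5, negative = 9.
Step 3: Under H0: P(positive) = 0.5, so the number of positives S ~ Bin(14, 0.5).
Step 4: Two-sided exact p-value = sum of Bin(14,0.5) probabilities at or below the observed probability = 0.423950.
Step 5: alpha = 0.1. fail to reject H0.

n_eff = 14, pos = 5, neg = 9, p = 0.423950, fail to reject H0.


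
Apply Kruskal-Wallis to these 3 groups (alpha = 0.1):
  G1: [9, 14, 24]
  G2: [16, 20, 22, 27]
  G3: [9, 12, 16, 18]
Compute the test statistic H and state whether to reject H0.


Step 1: Combine all N = 11 observations and assign midranks.
sorted (value, group, rank): (9,G1,1.5), (9,G3,1.5), (12,G3,3), (14,G1,4), (16,G2,5.5), (16,G3,5.5), (18,G3,7), (20,G2,8), (22,G2,9), (24,G1,10), (27,G2,11)
Step 2: Sum ranks within each group.
R_1 = 15.5 (n_1 = 3)
R_2 = 33.5 (n_2 = 4)
R_3 = 17 (n_3 = 4)
Step 3: H = 12/(N(N+1)) * sum(R_i^2/n_i) - 3(N+1)
     = 12/(11*12) * (15.5^2/3 + 33.5^2/4 + 17^2/4) - 3*12
     = 0.090909 * 432.896 - 36
     = 3.354167.
Step 4: Ties present; correction factor C = 1 - 12/(11^3 - 11) = 0.990909. Corrected H = 3.354167 / 0.990909 = 3.384939.
Step 5: Under H0, H ~ chi^2(2); p-value = 0.184064.
Step 6: alpha = 0.1. fail to reject H0.

H = 3.3849, df = 2, p = 0.184064, fail to reject H0.


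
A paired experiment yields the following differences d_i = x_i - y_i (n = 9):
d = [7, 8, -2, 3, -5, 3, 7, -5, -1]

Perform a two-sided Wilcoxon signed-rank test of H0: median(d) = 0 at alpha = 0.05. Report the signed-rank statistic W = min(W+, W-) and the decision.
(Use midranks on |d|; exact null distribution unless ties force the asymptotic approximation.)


Step 1: Drop any zero differences (none here) and take |d_i|.
|d| = [7, 8, 2, 3, 5, 3, 7, 5, 1]
Step 2: Midrank |d_i| (ties get averaged ranks).
ranks: |7|->7.5, |8|->9, |2|->2, |3|->3.5, |5|->5.5, |3|->3.5, |7|->7.5, |5|->5.5, |1|->1
Step 3: Attach original signs; sum ranks with positive sign and with negative sign.
W+ = 7.5 + 9 + 3.5 + 3.5 + 7.5 = 31
W- = 2 + 5.5 + 5.5 + 1 = 14
(Check: W+ + W- = 45 should equal n(n+1)/2 = 45.)
Step 4: Test statistic W = min(W+, W-) = 14.
Step 5: Ties in |d|, so use the tie-corrected normal approximation.
        E[W] = n(n+1)/4 = 9*10/4 = 22.5.
        Tie groups: |d|=3 (t=2), |d|=5 (t=2), |d|=7 (t=2); sum(t^3 - t) = 18.
        Var[W] = n(n+1)(2n+1)/24 - sum(t^3-t)/48 = 1710/24 - 18/48 = 70.875.
        z = (W - E[W]) / sqrt(Var[W]) = (14 - 22.5) / 8.4187 = -1.0097.
        Two-sided p = 2*Phi(z) = 0.312661.
Step 6: alpha = 0.05. fail to reject H0.

W+ = 31, W- = 14, W = min = 14, p = 0.312661, fail to reject H0.


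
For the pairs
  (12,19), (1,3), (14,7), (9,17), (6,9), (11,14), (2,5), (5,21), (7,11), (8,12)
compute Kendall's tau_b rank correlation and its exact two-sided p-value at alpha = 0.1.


Step 1: Enumerate the 45 unordered pairs (i,j) with i<j and classify each by sign(x_j-x_i) * sign(y_j-y_i).
  (1,2):dx=-11,dy=-16->C; (1,3):dx=+2,dy=-12->D; (1,4):dx=-3,dy=-2->C; (1,5):dx=-6,dy=-10->C
  (1,6):dx=-1,dy=-5->C; (1,7):dx=-10,dy=-14->C; (1,8):dx=-7,dy=+2->D; (1,9):dx=-5,dy=-8->C
  (1,10):dx=-4,dy=-7->C; (2,3):dx=+13,dy=+4->C; (2,4):dx=+8,dy=+14->C; (2,5):dx=+5,dy=+6->C
  (2,6):dx=+10,dy=+11->C; (2,7):dx=+1,dy=+2->C; (2,8):dx=+4,dy=+18->C; (2,9):dx=+6,dy=+8->C
  (2,10):dx=+7,dy=+9->C; (3,4):dx=-5,dy=+10->D; (3,5):dx=-8,dy=+2->D; (3,6):dx=-3,dy=+7->D
  (3,7):dx=-12,dy=-2->C; (3,8):dx=-9,dy=+14->D; (3,9):dx=-7,dy=+4->D; (3,10):dx=-6,dy=+5->D
  (4,5):dx=-3,dy=-8->C; (4,6):dx=+2,dy=-3->D; (4,7):dx=-7,dy=-12->C; (4,8):dx=-4,dy=+4->D
  (4,9):dx=-2,dy=-6->C; (4,10):dx=-1,dy=-5->C; (5,6):dx=+5,dy=+5->C; (5,7):dx=-4,dy=-4->C
  (5,8):dx=-1,dy=+12->D; (5,9):dx=+1,dy=+2->C; (5,10):dx=+2,dy=+3->C; (6,7):dx=-9,dy=-9->C
  (6,8):dx=-6,dy=+7->D; (6,9):dx=-4,dy=-3->C; (6,10):dx=-3,dy=-2->C; (7,8):dx=+3,dy=+16->C
  (7,9):dx=+5,dy=+6->C; (7,10):dx=+6,dy=+7->C; (8,9):dx=+2,dy=-10->D; (8,10):dx=+3,dy=-9->D
  (9,10):dx=+1,dy=+1->C
Step 2: C = 31, D = 14, total pairs = 45.
Step 3: tau = (C - D)/(n(n-1)/2) = (31 - 14)/45 = 0.377778.
Step 4: Exact two-sided p-value (enumerate n! = 3628800 permutations of y under H0): p = 0.155742.
Step 5: alpha = 0.1. fail to reject H0.

tau_b = 0.3778 (C=31, D=14), p = 0.155742, fail to reject H0.


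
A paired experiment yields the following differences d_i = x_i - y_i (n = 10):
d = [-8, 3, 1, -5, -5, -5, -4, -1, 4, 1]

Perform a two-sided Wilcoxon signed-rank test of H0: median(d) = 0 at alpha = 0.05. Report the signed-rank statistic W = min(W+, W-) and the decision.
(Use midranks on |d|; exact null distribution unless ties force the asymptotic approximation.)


Step 1: Drop any zero differences (none here) and take |d_i|.
|d| = [8, 3, 1, 5, 5, 5, 4, 1, 4, 1]
Step 2: Midrank |d_i| (ties get averaged ranks).
ranks: |8|->10, |3|->4, |1|->2, |5|->8, |5|->8, |5|->8, |4|->5.5, |1|->2, |4|->5.5, |1|->2
Step 3: Attach original signs; sum ranks with positive sign and with negative sign.
W+ = 4 + 2 + 5.5 + 2 = 13.5
W- = 10 + 8 + 8 + 8 + 5.5 + 2 = 41.5
(Check: W+ + W- = 55 should equal n(n+1)/2 = 55.)
Step 4: Test statistic W = min(W+, W-) = 13.5.
Step 5: Ties in |d|, so use the tie-corrected normal approximation.
        E[W] = n(n+1)/4 = 10*11/4 = 27.5.
        Tie groups: |d|=1 (t=3), |d|=4 (t=2), |d|=5 (t=3); sum(t^3 - t) = 54.
        Var[W] = n(n+1)(2n+1)/24 - sum(t^3-t)/48 = 2310/24 - 54/48 = 95.125.
        z = (W - E[W]) / sqrt(Var[W]) = (13.5 - 27.5) / 9.7532 = -1.4354.
        Two-sided p = 2*Phi(z) = 0.151166.
Step 6: alpha = 0.05. fail to reject H0.

W+ = 13.5, W- = 41.5, W = min = 13.5, p = 0.151166, fail to reject H0.


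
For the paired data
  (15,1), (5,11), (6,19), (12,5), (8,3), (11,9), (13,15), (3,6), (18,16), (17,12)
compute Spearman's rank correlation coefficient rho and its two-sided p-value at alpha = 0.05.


Step 1: Rank x and y separately (midranks; no ties here).
rank(x): 15->8, 5->2, 6->3, 12->6, 8->4, 11->5, 13->7, 3->1, 18->10, 17->9
rank(y): 1->1, 11->6, 19->10, 5->3, 3->2, 9->5, 15->8, 6->4, 16->9, 12->7
Step 2: d_i = R_x(i) - R_y(i); compute d_i^2.
  (8-1)^2=49, (2-6)^2=16, (3-10)^2=49, (6-3)^2=9, (4-2)^2=4, (5-5)^2=0, (7-8)^2=1, (1-4)^2=9, (10-9)^2=1, (9-7)^2=4
sum(d^2) = 142.
Step 3: rho = 1 - 6*142 / (10*(10^2 - 1)) = 1 - 852/990 = 0.139394.
Step 4: Under H0, t = rho * sqrt((n-2)/(1-rho^2)) = 0.3982 ~ t(8).
Step 5: Two-sided p-value from the t-distribution with 8 df = 0.700932.
Step 6: alpha = 0.05. fail to reject H0.

rho = 0.1394, p = 0.700932, fail to reject H0 at alpha = 0.05.


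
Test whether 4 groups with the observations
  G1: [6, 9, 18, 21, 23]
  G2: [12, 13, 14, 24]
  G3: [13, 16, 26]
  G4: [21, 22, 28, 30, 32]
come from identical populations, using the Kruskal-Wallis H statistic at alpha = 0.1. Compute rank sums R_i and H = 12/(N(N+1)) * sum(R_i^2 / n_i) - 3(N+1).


Step 1: Combine all N = 17 observations and assign midranks.
sorted (value, group, rank): (6,G1,1), (9,G1,2), (12,G2,3), (13,G2,4.5), (13,G3,4.5), (14,G2,6), (16,G3,7), (18,G1,8), (21,G1,9.5), (21,G4,9.5), (22,G4,11), (23,G1,12), (24,G2,13), (26,G3,14), (28,G4,15), (30,G4,16), (32,G4,17)
Step 2: Sum ranks within each group.
R_1 = 32.5 (n_1 = 5)
R_2 = 26.5 (n_2 = 4)
R_3 = 25.5 (n_3 = 3)
R_4 = 68.5 (n_4 = 5)
Step 3: H = 12/(N(N+1)) * sum(R_i^2/n_i) - 3(N+1)
     = 12/(17*18) * (32.5^2/5 + 26.5^2/4 + 25.5^2/3 + 68.5^2/5) - 3*18
     = 0.039216 * 1542.01 - 54
     = 6.471078.
Step 4: Ties present; correction factor C = 1 - 12/(17^3 - 17) = 0.997549. Corrected H = 6.471078 / 0.997549 = 6.486978.
Step 5: Under H0, H ~ chi^2(3); p-value = 0.090177.
Step 6: alpha = 0.1. reject H0.

H = 6.4870, df = 3, p = 0.090177, reject H0.


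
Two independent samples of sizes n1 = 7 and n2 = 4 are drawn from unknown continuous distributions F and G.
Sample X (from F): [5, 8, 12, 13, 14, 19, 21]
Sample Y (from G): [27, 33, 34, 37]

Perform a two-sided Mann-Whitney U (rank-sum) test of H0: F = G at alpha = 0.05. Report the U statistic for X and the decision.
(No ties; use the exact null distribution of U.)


Step 1: Combine and sort all 11 observations; assign midranks.
sorted (value, group): (5,X), (8,X), (12,X), (13,X), (14,X), (19,X), (21,X), (27,Y), (33,Y), (34,Y), (37,Y)
ranks: 5->1, 8->2, 12->3, 13->4, 14->5, 19->6, 21->7, 27->8, 33->9, 34->10, 37->11
Step 2: Rank sum for X: R1 = 1 + 2 + 3 + 4 + 5 + 6 + 7 = 28.
Step 3: U_X = R1 - n1(n1+1)/2 = 28 - 7*8/2 = 28 - 28 = 0.
       U_Y = n1*n2 - U_X = 28 - 0 = 28.
Step 4: No ties, so the exact null distribution of U (based on enumerating the C(11,7) = 330 equally likely rank assignments) gives the two-sided p-value.
Step 5: p-value = 0.006061; compare to alpha = 0.05. reject H0.

U_X = 0, p = 0.006061, reject H0 at alpha = 0.05.


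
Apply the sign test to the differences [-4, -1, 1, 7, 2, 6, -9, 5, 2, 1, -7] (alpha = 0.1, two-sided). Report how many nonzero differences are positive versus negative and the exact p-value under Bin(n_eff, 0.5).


Step 1: Discard zero differences. Original n = 11; n_eff = number of nonzero differences = 11.
Nonzero differences (with sign): -4, -1, +1, +7, +2, +6, -9, +5, +2, +1, -7
Step 2: Count signs: positive = 7, negative = 4.
Step 3: Under H0: P(positive) = 0.5, so the number of positives S ~ Bin(11, 0.5).
Step 4: Two-sided exact p-value = sum of Bin(11,0.5) probabilities at or below the observed probability = 0.548828.
Step 5: alpha = 0.1. fail to reject H0.

n_eff = 11, pos = 7, neg = 4, p = 0.548828, fail to reject H0.


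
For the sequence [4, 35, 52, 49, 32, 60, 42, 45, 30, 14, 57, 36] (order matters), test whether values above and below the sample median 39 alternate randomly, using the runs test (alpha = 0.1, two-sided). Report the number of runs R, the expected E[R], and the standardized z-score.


Step 1: Compute median = 39; label A = above, B = below.
Labels in order: BBAABAAABBAB  (n_A = 6, n_B = 6)
Step 2: Count runs R = 7.
Step 3: Under H0 (random ordering), E[R] = 2*n_A*n_B/(n_A+n_B) + 1 = 2*6*6/12 + 1 = 7.0000.
        Var[R] = 2*n_A*n_B*(2*n_A*n_B - n_A - n_B) / ((n_A+n_B)^2 * (n_A+n_B-1)) = 4320/1584 = 2.7273.
        SD[R] = 1.6514.
Step 4: R = E[R], so z = 0 with no continuity correction.
Step 5: Two-sided p-value via normal approximation = 2*(1 - Phi(|z|)) = 1.000000.
Step 6: alpha = 0.1. fail to reject H0.

R = 7, z = 0.0000, p = 1.000000, fail to reject H0.


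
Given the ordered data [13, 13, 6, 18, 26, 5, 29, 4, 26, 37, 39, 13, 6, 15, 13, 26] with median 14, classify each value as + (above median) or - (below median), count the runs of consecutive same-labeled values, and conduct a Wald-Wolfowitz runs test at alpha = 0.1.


Step 1: Compute median = 14; label A = above, B = below.
Labels in order: BBBAABABAAABBABA  (n_A = 8, n_B = 8)
Step 2: Count runs R = 10.
Step 3: Under H0 (random ordering), E[R] = 2*n_A*n_B/(n_A+n_B) + 1 = 2*8*8/16 + 1 = 9.0000.
        Var[R] = 2*n_A*n_B*(2*n_A*n_B - n_A - n_B) / ((n_A+n_B)^2 * (n_A+n_B-1)) = 14336/3840 = 3.7333.
        SD[R] = 1.9322.
Step 4: Continuity-corrected z = (R - 0.5 - E[R]) / SD[R] = (10 - 0.5 - 9.0000) / 1.9322 = 0.2588.
Step 5: Two-sided p-value via normal approximation = 2*(1 - Phi(|z|)) = 0.795809.
Step 6: alpha = 0.1. fail to reject H0.

R = 10, z = 0.2588, p = 0.795809, fail to reject H0.


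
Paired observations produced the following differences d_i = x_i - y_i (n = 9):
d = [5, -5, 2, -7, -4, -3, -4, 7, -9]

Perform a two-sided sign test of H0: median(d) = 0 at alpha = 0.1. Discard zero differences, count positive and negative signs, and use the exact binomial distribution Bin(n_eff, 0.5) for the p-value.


Step 1: Discard zero differences. Original n = 9; n_eff = number of nonzero differences = 9.
Nonzero differences (with sign): +5, -5, +2, -7, -4, -3, -4, +7, -9
Step 2: Count signs: positive = 3, negative = 6.
Step 3: Under H0: P(positive) = 0.5, so the number of positives S ~ Bin(9, 0.5).
Step 4: Two-sided exact p-value = sum of Bin(9,0.5) probabilities at or below the observed probability = 0.507812.
Step 5: alpha = 0.1. fail to reject H0.

n_eff = 9, pos = 3, neg = 6, p = 0.507812, fail to reject H0.


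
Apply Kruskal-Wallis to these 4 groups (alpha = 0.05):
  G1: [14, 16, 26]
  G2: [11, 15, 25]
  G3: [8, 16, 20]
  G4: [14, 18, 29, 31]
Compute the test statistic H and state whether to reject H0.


Step 1: Combine all N = 13 observations and assign midranks.
sorted (value, group, rank): (8,G3,1), (11,G2,2), (14,G1,3.5), (14,G4,3.5), (15,G2,5), (16,G1,6.5), (16,G3,6.5), (18,G4,8), (20,G3,9), (25,G2,10), (26,G1,11), (29,G4,12), (31,G4,13)
Step 2: Sum ranks within each group.
R_1 = 21 (n_1 = 3)
R_2 = 17 (n_2 = 3)
R_3 = 16.5 (n_3 = 3)
R_4 = 36.5 (n_4 = 4)
Step 3: H = 12/(N(N+1)) * sum(R_i^2/n_i) - 3(N+1)
     = 12/(13*14) * (21^2/3 + 17^2/3 + 16.5^2/3 + 36.5^2/4) - 3*14
     = 0.065934 * 667.146 - 42
     = 1.987637.
Step 4: Ties present; correction factor C = 1 - 12/(13^3 - 13) = 0.994505. Corrected H = 1.987637 / 0.994505 = 1.998619.
Step 5: Under H0, H ~ chi^2(3); p-value = 0.572693.
Step 6: alpha = 0.05. fail to reject H0.

H = 1.9986, df = 3, p = 0.572693, fail to reject H0.


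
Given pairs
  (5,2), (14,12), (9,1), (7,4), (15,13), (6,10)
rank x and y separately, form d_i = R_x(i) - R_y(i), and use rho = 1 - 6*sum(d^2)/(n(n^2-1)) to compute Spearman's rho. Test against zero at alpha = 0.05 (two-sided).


Step 1: Rank x and y separately (midranks; no ties here).
rank(x): 5->1, 14->5, 9->4, 7->3, 15->6, 6->2
rank(y): 2->2, 12->5, 1->1, 4->3, 13->6, 10->4
Step 2: d_i = R_x(i) - R_y(i); compute d_i^2.
  (1-2)^2=1, (5-5)^2=0, (4-1)^2=9, (3-3)^2=0, (6-6)^2=0, (2-4)^2=4
sum(d^2) = 14.
Step 3: rho = 1 - 6*14 / (6*(6^2 - 1)) = 1 - 84/210 = 0.600000.
Step 4: Under H0, t = rho * sqrt((n-2)/(1-rho^2)) = 1.5000 ~ t(4).
Step 5: Two-sided p-value from the t-distribution with 4 df = 0.208000.
Step 6: alpha = 0.05. fail to reject H0.

rho = 0.6000, p = 0.208000, fail to reject H0 at alpha = 0.05.


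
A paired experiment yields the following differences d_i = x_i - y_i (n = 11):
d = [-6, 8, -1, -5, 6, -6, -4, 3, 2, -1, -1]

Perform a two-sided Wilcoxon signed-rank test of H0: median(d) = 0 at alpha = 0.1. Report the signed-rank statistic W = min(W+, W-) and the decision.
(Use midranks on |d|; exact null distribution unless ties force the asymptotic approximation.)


Step 1: Drop any zero differences (none here) and take |d_i|.
|d| = [6, 8, 1, 5, 6, 6, 4, 3, 2, 1, 1]
Step 2: Midrank |d_i| (ties get averaged ranks).
ranks: |6|->9, |8|->11, |1|->2, |5|->7, |6|->9, |6|->9, |4|->6, |3|->5, |2|->4, |1|->2, |1|->2
Step 3: Attach original signs; sum ranks with positive sign and with negative sign.
W+ = 11 + 9 + 5 + 4 = 29
W- = 9 + 2 + 7 + 9 + 6 + 2 + 2 = 37
(Check: W+ + W- = 66 should equal n(n+1)/2 = 66.)
Step 4: Test statistic W = min(W+, W-) = 29.
Step 5: Ties in |d|, so use the tie-corrected normal approximation.
        E[W] = n(n+1)/4 = 11*12/4 = 33.
        Tie groups: |d|=1 (t=3), |d|=6 (t=3); sum(t^3 - t) = 48.
        Var[W] = n(n+1)(2n+1)/24 - sum(t^3-t)/48 = 3036/24 - 48/48 = 125.5.
        z = (W - E[W]) / sqrt(Var[W]) = (29 - 33) / 11.2027 = -0.3571.
        Two-sided p = 2*Phi(z) = 0.721049.
Step 6: alpha = 0.1. fail to reject H0.

W+ = 29, W- = 37, W = min = 29, p = 0.721049, fail to reject H0.
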